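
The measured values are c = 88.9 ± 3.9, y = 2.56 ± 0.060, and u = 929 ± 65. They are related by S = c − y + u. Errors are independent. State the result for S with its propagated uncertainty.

For a sum/difference, combine absolute errors in quadrature:
  (δc)² = 15.2;  (δy)² = 0.00360;  (δu)² = 4220
δS = √(4240) = 65.1
S = 1020.

1020 ± 65.1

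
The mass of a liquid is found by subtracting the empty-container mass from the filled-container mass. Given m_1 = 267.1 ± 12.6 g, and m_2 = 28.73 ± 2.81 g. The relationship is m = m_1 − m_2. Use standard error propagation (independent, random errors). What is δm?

For a sum/difference, combine absolute errors in quadrature:
  (δm_1)² = 159;  (δm_2)² = 7.90
δm = √(167) = 12.9 g

12.9 g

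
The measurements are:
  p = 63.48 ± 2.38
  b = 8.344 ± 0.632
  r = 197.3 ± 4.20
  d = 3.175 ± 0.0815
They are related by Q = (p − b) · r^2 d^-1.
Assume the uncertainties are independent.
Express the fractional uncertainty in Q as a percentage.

Let u = p − b = 55.14. δu = √(δp² + δb²) = √(5.66 + 0.399) = 2.46, so δu/u = 0.0447.
Q is then a monomial in u, r, d:
δQ/Q = √((δu/u)² + (2·δr/r)² + (-1·δd/d)²) = √(0.00199 + 0.00181 + 0.000659) = 0.0668

6.68%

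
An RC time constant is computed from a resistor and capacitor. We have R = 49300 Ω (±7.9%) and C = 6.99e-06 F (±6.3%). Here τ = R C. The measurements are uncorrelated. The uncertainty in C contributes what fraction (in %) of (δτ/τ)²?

38.9%

(δτ/τ)² = (1·δR/R)² + (1·δC/C)²
  R term: (1×0.0790)² = 0.00624
  C term: (1×0.0630)² = 0.00397
Total = 0.0102. Share from C = 0.00397/0.0102 = 0.389.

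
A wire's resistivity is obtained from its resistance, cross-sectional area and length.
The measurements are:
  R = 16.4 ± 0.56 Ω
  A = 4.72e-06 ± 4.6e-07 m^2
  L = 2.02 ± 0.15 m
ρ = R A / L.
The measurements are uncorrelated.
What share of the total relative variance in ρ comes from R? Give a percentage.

7.21%

(δρ/ρ)² = (1·δR/R)² + (1·δA/A)² + (-1·δL/L)²
  R term: (1×0.0341)² = 0.00117
  A term: (1×0.0975)² = 0.00950
  L term: (-1×0.0743)² = 0.00551
Total = 0.0162. Share from R = 0.00117/0.0162 = 0.0721.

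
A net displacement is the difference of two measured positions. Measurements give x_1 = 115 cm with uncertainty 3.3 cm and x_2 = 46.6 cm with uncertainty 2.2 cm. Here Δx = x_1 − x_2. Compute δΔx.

Each term contributes (cᵢ δxᵢ)² to (δΔx)²:
  (δx_1)² = 10.9;  (δx_2)² = 4.84
δΔx = √(15.7) = 3.97 cm

3.97 cm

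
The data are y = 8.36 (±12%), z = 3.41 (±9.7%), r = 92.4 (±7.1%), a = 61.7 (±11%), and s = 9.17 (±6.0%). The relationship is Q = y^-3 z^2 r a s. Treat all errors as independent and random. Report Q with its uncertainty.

Since Q is a product/quotient, work with relative uncertainties:
  (-3·δy/y)² = (-3×0.120)² = 0.130;  (2·δz/z)² = (2×0.0970)² = 0.0376;  (1·δr/r)² = (1×0.0710)² = 0.00504;  (1·δa/a)² = (1×0.110)² = 0.0121;  (1·δs/s)² = (1×0.0600)² = 0.00360
δQ/Q = √(0.188) = 0.434
Q = 1040, so δQ = 0.434 × 1040 = 451.

1040 ± 451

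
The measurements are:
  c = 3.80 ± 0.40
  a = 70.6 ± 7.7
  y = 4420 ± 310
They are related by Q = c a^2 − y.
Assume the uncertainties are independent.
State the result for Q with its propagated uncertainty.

Let p = c·a^2 = 18900. δp/p = √((1·δc/c)² + (2·δa/a)²) = √(0.0111 + 0.0476) = 0.242, so δp = 4590.
Q = p − y: δQ = √(δp² + δy²) = √(2.1e+07 + 96100) = 4600
Q = 14500.

14500 ± 4600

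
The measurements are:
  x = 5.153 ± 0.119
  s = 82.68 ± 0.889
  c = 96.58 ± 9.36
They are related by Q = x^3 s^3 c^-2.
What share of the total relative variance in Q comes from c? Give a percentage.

86.5%

(δQ/Q)² = (3·δx/x)² + (3·δs/s)² + (-2·δc/c)²
  x term: (3×0.0231)² = 0.00480
  s term: (3×0.0108)² = 0.00104
  c term: (-2×0.0969)² = 0.0376
Total = 0.0434. Share from c = 0.0376/0.0434 = 0.865.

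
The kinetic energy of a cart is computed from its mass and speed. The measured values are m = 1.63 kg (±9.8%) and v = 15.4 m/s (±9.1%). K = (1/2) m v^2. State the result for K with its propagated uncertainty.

K is a product of powers, so relative uncertainties combine in quadrature:
  (1·δm/m)² = (1×0.0980)² = 0.00960;  (2·δv/v)² = (2×0.0910)² = 0.0331
δK/K = √(0.0427) = 0.207
K = 193 J, so δK = 0.207 × 193 = 40.0 J.

193 ± 40.0 J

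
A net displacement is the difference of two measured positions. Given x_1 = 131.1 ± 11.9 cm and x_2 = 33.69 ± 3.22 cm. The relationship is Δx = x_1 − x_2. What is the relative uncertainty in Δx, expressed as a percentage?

12.7%

Sums and differences: (δΔx)² = Σ (cᵢ δxᵢ)².
  (δx_1)² = 142;  (δx_2)² = 10.4
δΔx = √(152) = 12.3 cm
Δx = 97.41 cm, so δΔx/Δx = 12.3/97.41 = 0.127.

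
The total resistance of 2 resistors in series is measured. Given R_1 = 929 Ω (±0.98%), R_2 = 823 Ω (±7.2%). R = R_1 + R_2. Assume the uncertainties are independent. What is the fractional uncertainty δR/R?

0.0342

Sums and differences: (δR)² = Σ (cᵢ δxᵢ)².
  (δR_1)² = 82.9;  (δR_2)² = 3510
δR = √(3590) = 60.0 Ω
R = 1750 Ω, so δR/R = 60.0/1750 = 0.0342.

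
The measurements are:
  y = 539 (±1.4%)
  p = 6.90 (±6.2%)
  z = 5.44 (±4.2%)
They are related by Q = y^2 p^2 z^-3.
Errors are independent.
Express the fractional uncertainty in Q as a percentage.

Q is a product of powers, so relative uncertainties combine in quadrature:
  (2·δy/y)² = (2×0.0140)² = 0.000784;  (2·δp/p)² = (2×0.0620)² = 0.0154;  (-3·δz/z)² = (-3×0.0420)² = 0.0159
δQ/Q = √(0.0320) = 0.179

17.9%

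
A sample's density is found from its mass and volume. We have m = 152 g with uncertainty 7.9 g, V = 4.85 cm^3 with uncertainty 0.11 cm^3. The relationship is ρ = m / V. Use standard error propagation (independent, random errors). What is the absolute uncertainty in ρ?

Relative error in a monomial: (δρ/ρ)² = Σ (nᵢ · δxᵢ/xᵢ)².
  (1·δm/m)² = (1×0.0520)² = 0.00270;  (-1·δV/V)² = (-1×0.0227)² = 0.000514
δρ/ρ = √(0.00322) = 0.0567
ρ = 31.3 g/cm^3, so δρ = 0.0567 × 31.3 = 1.78 g/cm^3.

1.78 g/cm^3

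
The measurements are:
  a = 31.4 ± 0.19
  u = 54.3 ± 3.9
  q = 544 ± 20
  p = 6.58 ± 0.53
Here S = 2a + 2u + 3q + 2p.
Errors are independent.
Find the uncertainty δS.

Each term contributes (cᵢ δxᵢ)² to (δS)²:
  (2·δa)² = 0.144;  (2·δu)² = 60.8;  (3·δq)² = 3600;  (2·δp)² = 1.12
δS = √(3660) = 60.5

60.5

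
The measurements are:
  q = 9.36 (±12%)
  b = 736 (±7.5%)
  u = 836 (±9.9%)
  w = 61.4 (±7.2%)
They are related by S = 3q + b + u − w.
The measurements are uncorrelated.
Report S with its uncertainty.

1540 ± 99.6

For a sum/difference, combine absolute errors in quadrature:
  (3·δq)² = 11.4;  (δb)² = 3050;  (δu)² = 6850;  (δw)² = 19.5
δS = √(9930) = 99.6
S = 1540.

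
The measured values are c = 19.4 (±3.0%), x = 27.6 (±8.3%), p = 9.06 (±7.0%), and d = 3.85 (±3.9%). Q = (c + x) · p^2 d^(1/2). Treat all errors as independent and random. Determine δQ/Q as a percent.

15.0%

Let u = c + x = 47.0. δu = √(δc² + δx²) = √(0.339 + 5.25) = 2.36, so δu/u = 0.0503.
Q is then a monomial in u, p, d:
δQ/Q = √((δu/u)² + (2·δp/p)² + (½·δd/d)²) = √(0.00253 + 0.0196 + 0.000380) = 0.150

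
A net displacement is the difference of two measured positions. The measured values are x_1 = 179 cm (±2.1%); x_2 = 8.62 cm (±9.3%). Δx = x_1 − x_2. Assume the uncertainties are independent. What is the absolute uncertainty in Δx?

For a sum/difference, combine absolute errors in quadrature:
  (δx_1)² = 14.1;  (δx_2)² = 0.643
δΔx = √(14.8) = 3.84 cm

3.84 cm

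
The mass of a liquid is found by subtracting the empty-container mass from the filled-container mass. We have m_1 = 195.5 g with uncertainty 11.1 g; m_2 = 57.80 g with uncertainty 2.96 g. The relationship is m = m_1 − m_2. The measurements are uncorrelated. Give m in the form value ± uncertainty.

Each term contributes (cᵢ δxᵢ)² to (δm)²:
  (δm_1)² = 123;  (δm_2)² = 8.76
δm = √(132) = 11.5 g
m = 137.7 g.

137.7 ± 11.5 g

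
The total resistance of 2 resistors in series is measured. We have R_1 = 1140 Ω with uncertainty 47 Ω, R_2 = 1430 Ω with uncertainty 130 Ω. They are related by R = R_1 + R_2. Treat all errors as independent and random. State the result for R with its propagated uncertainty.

Sums and differences: (δR)² = Σ (cᵢ δxᵢ)².
  (δR_1)² = 2210;  (δR_2)² = 16900
δR = √(19100) = 138 Ω
R = 2570 Ω.

2570 ± 138 Ω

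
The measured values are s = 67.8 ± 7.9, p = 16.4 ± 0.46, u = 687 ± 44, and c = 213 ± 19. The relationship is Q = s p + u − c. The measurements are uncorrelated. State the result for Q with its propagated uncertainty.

1590 ± 142

Let w = s·p = 1110. δw/w = √((1·δs/s)² + (1·δp/p)²) = √(0.0136 + 0.000787) = 0.120, so δw = 133.
Q = w + u − c: δQ = √(δw² + δu² + δc²) = √(17800 + 1940 + 361) = 142
Q = 1590.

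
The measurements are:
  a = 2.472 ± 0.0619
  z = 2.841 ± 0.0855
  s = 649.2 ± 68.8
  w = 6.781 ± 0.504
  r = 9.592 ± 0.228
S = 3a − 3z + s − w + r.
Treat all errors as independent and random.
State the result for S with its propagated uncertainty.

Each term contributes (cᵢ δxᵢ)² to (δS)²:
  (3·δa)² = 0.0345;  (3·δz)² = 0.0658;  (δs)² = 4730;  (δw)² = 0.254;  (δr)² = 0.0520
δS = √(4730) = 68.8
S = 650.9.

650.9 ± 68.8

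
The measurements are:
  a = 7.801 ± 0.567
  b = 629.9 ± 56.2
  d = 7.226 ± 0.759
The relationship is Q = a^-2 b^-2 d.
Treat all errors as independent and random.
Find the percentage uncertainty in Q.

25.3%

Since Q is a product/quotient, work with relative uncertainties:
  (-2·δa/a)² = (-2×0.0727)² = 0.0211;  (-2·δb/b)² = (-2×0.0892)² = 0.0318;  (1·δd/d)² = (1×0.105)² = 0.0110
δQ/Q = √(0.0640) = 0.253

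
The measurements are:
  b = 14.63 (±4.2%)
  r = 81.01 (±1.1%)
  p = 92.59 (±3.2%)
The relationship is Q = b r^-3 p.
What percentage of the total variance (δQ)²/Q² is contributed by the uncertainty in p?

26.4%

(δQ/Q)² = (1·δb/b)² + (-3·δr/r)² + (1·δp/p)²
  b term: (1×0.0420)² = 0.00176
  r term: (-3×0.0110)² = 0.00109
  p term: (1×0.0320)² = 0.00102
Total = 0.00388. Share from p = 0.00102/0.00388 = 0.264.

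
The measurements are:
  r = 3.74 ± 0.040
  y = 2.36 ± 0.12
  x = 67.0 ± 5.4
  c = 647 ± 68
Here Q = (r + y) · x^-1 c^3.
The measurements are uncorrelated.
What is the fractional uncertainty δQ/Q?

Let u = r + y = 6.10. δu = √(δr² + δy²) = √(0.00160 + 0.0144) = 0.126, so δu/u = 0.0207.
Q is then a monomial in u, x, c:
δQ/Q = √((δu/u)² + (-1·δx/x)² + (3·δc/c)²) = √(0.000430 + 0.00650 + 0.0994) = 0.326

0.326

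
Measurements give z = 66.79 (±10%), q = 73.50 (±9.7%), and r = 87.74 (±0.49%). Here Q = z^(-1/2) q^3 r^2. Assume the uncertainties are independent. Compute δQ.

1.1e+08

Each factor contributes (exponent × relative error)² to (δQ/Q)²:
  (−½·δz/z)² = (-0.5×0.100)² = 0.00250;  (3·δq/q)² = (3×0.0970)² = 0.0847;  (2·δr/r)² = (2×0.00490)² = 9.6e-05
δQ/Q = √(0.0873) = 0.295
Q = 3.74e+08, so δQ = 0.295 × 3.74e+08 = 1.1e+08.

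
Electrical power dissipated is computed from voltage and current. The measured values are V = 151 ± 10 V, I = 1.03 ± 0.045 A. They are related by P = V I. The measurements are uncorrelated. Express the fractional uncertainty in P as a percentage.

P is a product of powers, so relative uncertainties combine in quadrature:
  (1·δV/V)² = (1×0.0662)² = 0.00439;  (1·δI/I)² = (1×0.0437)² = 0.00191
δP/P = √(0.00629) = 0.0793

7.93%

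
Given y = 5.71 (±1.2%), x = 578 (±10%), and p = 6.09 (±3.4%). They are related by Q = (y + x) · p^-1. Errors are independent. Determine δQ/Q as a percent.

10.5%

Let u = y + x = 584. δu = √(δy² + δx²) = √(0.00469 + 3340) = 57.8, so δu/u = 0.0990.
Q is then a monomial in u, p:
δQ/Q = √((δu/u)² + (-1·δp/p)²) = √(0.00981 + 0.00116) = 0.105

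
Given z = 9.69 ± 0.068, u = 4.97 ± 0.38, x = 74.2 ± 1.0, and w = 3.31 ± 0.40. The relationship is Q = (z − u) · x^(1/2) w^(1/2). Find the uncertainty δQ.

Let h = z − u = 4.72. δh = √(δz² + δu²) = √(0.00462 + 0.144) = 0.386, so δh/h = 0.0818.
Q is then a monomial in h, x, w:
δQ/Q = √((δh/h)² + (½·δx/x)² + (½·δw/w)²) = √(0.00669 + 4.54e-05 + 0.00365) = 0.102
Q = 74.0, so δQ = 0.102 × 74.0 = 7.54.

7.54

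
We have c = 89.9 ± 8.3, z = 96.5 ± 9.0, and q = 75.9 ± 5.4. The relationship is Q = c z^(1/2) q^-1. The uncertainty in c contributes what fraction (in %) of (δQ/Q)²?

54.1%

(δQ/Q)² = (1·δc/c)² + (½·δz/z)² + (-1·δq/q)²
  c term: (1×0.0923)² = 0.00852
  z term: (0.5×0.0933)² = 0.00217
  q term: (-1×0.0711)² = 0.00506
Total = 0.0158. Share from c = 0.00852/0.0158 = 0.541.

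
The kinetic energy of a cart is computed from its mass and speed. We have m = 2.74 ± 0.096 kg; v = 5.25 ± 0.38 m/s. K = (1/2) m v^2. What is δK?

5.62 J

K is a product of powers, so relative uncertainties combine in quadrature:
  (1·δm/m)² = (1×0.0350)² = 0.00123;  (2·δv/v)² = (2×0.0724)² = 0.0210
δK/K = √(0.0222) = 0.149
K = 37.8 J, so δK = 0.149 × 37.8 = 5.62 J.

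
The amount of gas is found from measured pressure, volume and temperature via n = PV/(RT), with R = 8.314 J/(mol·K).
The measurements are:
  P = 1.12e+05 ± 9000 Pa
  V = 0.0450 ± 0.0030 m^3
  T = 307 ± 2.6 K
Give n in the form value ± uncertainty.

Since n is a product/quotient, work with relative uncertainties:
  (1·δP/P)² = (1×0.0804)² = 0.00646;  (1·δV/V)² = (1×0.0667)² = 0.00444;  (-1·δT/T)² = (-1×0.00847)² = 7.17e-05
δn/n = √(0.0110) = 0.105
n = 1.97 mol, so δn = 0.105 × 1.97 = 0.207 mol.

1.97 ± 0.207 mol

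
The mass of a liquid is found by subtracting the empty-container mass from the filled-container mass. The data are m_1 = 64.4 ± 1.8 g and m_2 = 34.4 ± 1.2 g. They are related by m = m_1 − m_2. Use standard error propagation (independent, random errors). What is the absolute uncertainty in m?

2.16 g

For a sum/difference, combine absolute errors in quadrature:
  (δm_1)² = 3.24;  (δm_2)² = 1.44
δm = √(4.68) = 2.16 g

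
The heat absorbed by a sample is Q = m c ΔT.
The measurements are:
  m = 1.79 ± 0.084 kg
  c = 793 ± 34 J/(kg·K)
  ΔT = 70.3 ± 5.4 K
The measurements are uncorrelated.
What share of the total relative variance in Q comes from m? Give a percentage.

(δQ/Q)² = (1·δm/m)² + (1·δc/c)² + (1·δΔT/ΔT)²
  m term: (1×0.0469)² = 0.00220
  c term: (1×0.0429)² = 0.00184
  ΔT term: (1×0.0768)² = 0.00590
Total = 0.00994. Share from m = 0.00220/0.00994 = 0.222.

22.2%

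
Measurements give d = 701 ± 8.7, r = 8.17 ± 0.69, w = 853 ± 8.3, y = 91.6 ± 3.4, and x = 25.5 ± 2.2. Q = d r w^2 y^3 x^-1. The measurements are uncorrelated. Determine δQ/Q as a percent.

16.6%

Relative error in a monomial: (δQ/Q)² = Σ (nᵢ · δxᵢ/xᵢ)².
  (1·δd/d)² = (1×0.0124)² = 0.000154;  (1·δr/r)² = (1×0.0845)² = 0.00713;  (2·δw/w)² = (2×0.00973)² = 0.000379;  (3·δy/y)² = (3×0.0371)² = 0.0124;  (-1·δx/x)² = (-1×0.0863)² = 0.00744
δQ/Q = √(0.0275) = 0.166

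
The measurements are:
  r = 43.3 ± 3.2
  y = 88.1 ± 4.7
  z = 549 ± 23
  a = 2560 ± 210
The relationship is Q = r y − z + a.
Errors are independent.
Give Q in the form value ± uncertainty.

5830 ± 407

Let p = r·y = 3810. δp/p = √((1·δr/r)² + (1·δy/y)²) = √(0.00546 + 0.00285) = 0.0911, so δp = 348.
Q = p − z + a: δQ = √(δp² + δz² + δa²) = √(1.21e+05 + 529 + 44100) = 407
Q = 5830.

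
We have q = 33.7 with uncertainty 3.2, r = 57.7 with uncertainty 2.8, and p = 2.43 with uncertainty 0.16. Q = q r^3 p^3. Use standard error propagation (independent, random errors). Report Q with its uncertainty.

Each factor contributes (exponent × relative error)² to (δQ/Q)²:
  (1·δq/q)² = (1×0.0950)² = 0.00902;  (3·δr/r)² = (3×0.0485)² = 0.0212;  (3·δp/p)² = (3×0.0658)² = 0.0390
δQ/Q = √(0.0692) = 0.263
Q = 9.29e+07, so δQ = 0.263 × 9.29e+07 = 2.44e+07.

(9.29 ± 2.44) × 10^7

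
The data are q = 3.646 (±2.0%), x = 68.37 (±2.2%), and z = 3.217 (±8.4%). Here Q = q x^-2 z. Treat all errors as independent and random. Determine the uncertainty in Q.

Q is a product of powers, so relative uncertainties combine in quadrature:
  (1·δq/q)² = (1×0.0200)² = 0.000400;  (-2·δx/x)² = (-2×0.0220)² = 0.00194;  (1·δz/z)² = (1×0.0840)² = 0.00706
δQ/Q = √(0.00939) = 0.0969
Q = 0.002509, so δQ = 0.0969 × 0.002509 = 0.000243.

0.000243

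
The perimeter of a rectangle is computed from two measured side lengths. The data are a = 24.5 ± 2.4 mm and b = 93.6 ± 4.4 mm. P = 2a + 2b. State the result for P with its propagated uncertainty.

236 ± 10.0 mm

P is a linear combination, so absolute uncertainties add in quadrature:
  (2·δa)² = 23.0;  (2·δb)² = 77.4
δP = √(100) = 10.0 mm
P = 236 mm.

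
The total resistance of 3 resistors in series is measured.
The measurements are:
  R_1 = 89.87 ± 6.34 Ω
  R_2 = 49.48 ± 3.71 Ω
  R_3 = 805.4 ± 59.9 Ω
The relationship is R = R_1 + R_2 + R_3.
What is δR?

60.3 Ω

R is a linear combination, so absolute uncertainties add in quadrature:
  (δR_1)² = 40.2;  (δR_2)² = 13.8;  (δR_3)² = 3590
δR = √(3640) = 60.3 Ω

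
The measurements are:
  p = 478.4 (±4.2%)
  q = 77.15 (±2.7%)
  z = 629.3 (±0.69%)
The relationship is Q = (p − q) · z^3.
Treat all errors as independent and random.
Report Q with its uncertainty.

(10.000 ± 0.544) × 10^10

Let u = p − q = 401.2. δu = √(δp² + δq²) = √(404 + 4.34) = 20.2, so δu/u = 0.0503.
Q is then a monomial in u, z:
δQ/Q = √((δu/u)² + (3·δz/z)²) = √(0.00253 + 0.000428) = 0.0544
Q = 1e+11, so δQ = 0.0544 × 1e+11 = 5.44e+09.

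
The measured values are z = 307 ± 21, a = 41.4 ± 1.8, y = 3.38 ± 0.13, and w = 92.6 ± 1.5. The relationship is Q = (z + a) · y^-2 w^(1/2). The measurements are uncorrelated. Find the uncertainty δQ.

28.8

Let u = z + a = 348. δu = √(δz² + δa²) = √(441 + 3.24) = 21.1, so δu/u = 0.0605.
Q is then a monomial in u, y, w:
δQ/Q = √((δu/u)² + (-2·δy/y)² + (½·δw/w)²) = √(0.00366 + 0.00592 + 6.56e-05) = 0.0982
Q = 293, so δQ = 0.0982 × 293 = 28.8.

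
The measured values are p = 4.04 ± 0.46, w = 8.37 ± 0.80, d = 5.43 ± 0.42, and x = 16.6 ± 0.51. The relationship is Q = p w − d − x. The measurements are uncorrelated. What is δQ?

Let h = p·w = 33.8. δh/h = √((1·δp/p)² + (1·δw/w)²) = √(0.0130 + 0.00914) = 0.149, so δh = 5.03.
Q = h − d − x: δQ = √(δh² + δd² + δx²) = √(25.3 + 0.176 + 0.260) = 5.07

5.07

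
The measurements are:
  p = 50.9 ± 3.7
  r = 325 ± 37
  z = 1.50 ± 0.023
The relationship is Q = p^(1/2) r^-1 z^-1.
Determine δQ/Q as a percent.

For a monomial Q ∝ p^(1/2), r^-1, z^-1, fractional errors add in quadrature:
  (½·δp/p)² = (0.5×0.0727)² = 0.00132;  (-1·δr/r)² = (-1×0.114)² = 0.0130;  (-1·δz/z)² = (-1×0.0153)² = 0.000235
δQ/Q = √(0.0145) = 0.120

12.0%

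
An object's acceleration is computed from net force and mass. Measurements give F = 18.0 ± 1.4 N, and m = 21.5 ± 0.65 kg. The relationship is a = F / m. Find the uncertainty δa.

Since a is a product/quotient, work with relative uncertainties:
  (1·δF/F)² = (1×0.0778)² = 0.00605;  (-1·δm/m)² = (-1×0.0302)² = 0.000914
δa/a = √(0.00696) = 0.0834
a = 0.837 m/s^2, so δa = 0.0834 × 0.837 = 0.0699 m/s^2.

0.0699 m/s^2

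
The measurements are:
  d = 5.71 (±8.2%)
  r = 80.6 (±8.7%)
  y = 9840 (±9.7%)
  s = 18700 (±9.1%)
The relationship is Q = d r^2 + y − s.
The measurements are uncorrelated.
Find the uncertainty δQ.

Let p = d·r^2 = 37100. δp/p = √((1·δd/d)² + (2·δr/r)²) = √(0.00672 + 0.0303) = 0.192, so δp = 7140.
Q = p + y − s: δQ = √(δp² + δy² + δs²) = √(5.09e+07 + 9.11e+05 + 2.9e+06) = 7400

7400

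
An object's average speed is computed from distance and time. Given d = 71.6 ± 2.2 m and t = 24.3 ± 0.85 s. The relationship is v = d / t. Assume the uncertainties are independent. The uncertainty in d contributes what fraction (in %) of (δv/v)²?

43.6%

(δv/v)² = (1·δd/d)² + (-1·δt/t)²
  d term: (1×0.0307)² = 0.000944
  t term: (-1×0.0350)² = 0.00122
Total = 0.00217. Share from d = 0.000944/0.00217 = 0.436.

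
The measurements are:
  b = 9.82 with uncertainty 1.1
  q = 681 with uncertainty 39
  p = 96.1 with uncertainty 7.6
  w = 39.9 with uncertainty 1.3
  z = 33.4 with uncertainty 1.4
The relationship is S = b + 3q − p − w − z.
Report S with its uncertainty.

For a sum/difference, combine absolute errors in quadrature:
  (δb)² = 1.21;  (3·δq)² = 13700;  (δp)² = 57.8;  (δw)² = 1.69;  (δz)² = 1.96
δS = √(13800) = 117
S = 1880.

1880 ± 117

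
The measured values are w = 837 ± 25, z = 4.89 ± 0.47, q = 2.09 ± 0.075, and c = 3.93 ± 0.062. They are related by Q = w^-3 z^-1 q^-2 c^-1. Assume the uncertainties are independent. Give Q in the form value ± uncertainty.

Relative error in a monomial: (δQ/Q)² = Σ (nᵢ · δxᵢ/xᵢ)².
  (-3·δw/w)² = (-3×0.0299)² = 0.00803;  (-1·δz/z)² = (-1×0.0961)² = 0.00924;  (-2·δq/q)² = (-2×0.0359)² = 0.00515;  (-1·δc/c)² = (-1×0.0158)² = 0.000249
δQ/Q = √(0.0227) = 0.151
Q = 2.03e-11, so δQ = 0.151 × 2.03e-11 = 3.06e-12.

(2.03 ± 0.306) × 10^-11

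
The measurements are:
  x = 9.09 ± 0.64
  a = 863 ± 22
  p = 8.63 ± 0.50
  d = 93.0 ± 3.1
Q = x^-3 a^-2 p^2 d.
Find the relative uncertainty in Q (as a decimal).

For a monomial Q ∝ x^-3, a^-2, p^2, d, fractional errors add in quadrature:
  (-3·δx/x)² = (-3×0.0704)² = 0.0446;  (-2·δa/a)² = (-2×0.0255)² = 0.00260;  (2·δp/p)² = (2×0.0579)² = 0.0134;  (1·δd/d)² = (1×0.0333)² = 0.00111
δQ/Q = √(0.0618) = 0.248

0.248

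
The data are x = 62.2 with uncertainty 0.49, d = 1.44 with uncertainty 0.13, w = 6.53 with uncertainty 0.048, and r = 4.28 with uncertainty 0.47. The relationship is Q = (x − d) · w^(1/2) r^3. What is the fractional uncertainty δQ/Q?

0.330

Let u = x − d = 60.8. δu = √(δx² + δd²) = √(0.240 + 0.0169) = 0.507, so δu/u = 0.00834.
Q is then a monomial in u, w, r:
δQ/Q = √((δu/u)² + (½·δw/w)² + (3·δr/r)²) = √(6.96e-05 + 1.35e-05 + 0.109) = 0.330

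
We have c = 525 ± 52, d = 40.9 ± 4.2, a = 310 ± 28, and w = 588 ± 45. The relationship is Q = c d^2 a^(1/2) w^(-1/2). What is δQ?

Since Q is a product/quotient, work with relative uncertainties:
  (1·δc/c)² = (1×0.0990)² = 0.00981;  (2·δd/d)² = (2×0.103)² = 0.0422;  (½·δa/a)² = (0.5×0.0903)² = 0.00204;  (−½·δw/w)² = (-0.5×0.0765)² = 0.00146
δQ/Q = √(0.0555) = 0.236
Q = 6.38e+05, so δQ = 0.236 × 6.38e+05 = 1.5e+05.

1.5e+05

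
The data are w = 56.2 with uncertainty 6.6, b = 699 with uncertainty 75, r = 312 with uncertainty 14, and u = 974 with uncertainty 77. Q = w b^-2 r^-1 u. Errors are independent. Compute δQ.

Each factor contributes (exponent × relative error)² to (δQ/Q)²:
  (1·δw/w)² = (1×0.117)² = 0.0138;  (-2·δb/b)² = (-2×0.107)² = 0.0460;  (-1·δr/r)² = (-1×0.0449)² = 0.00201;  (1·δu/u)² = (1×0.0791)² = 0.00625
δQ/Q = √(0.0681) = 0.261
Q = 0.000359, so δQ = 0.261 × 0.000359 = 9.37e-05.

9.37e-05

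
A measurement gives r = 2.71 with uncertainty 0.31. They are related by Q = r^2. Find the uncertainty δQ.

1.68

Q ∝ r^2, so δQ/Q = |2| · δr/r = 2 × 0.114 = 0.229.
Q = 7.34, so δQ = 0.229 × 7.34 = 1.68.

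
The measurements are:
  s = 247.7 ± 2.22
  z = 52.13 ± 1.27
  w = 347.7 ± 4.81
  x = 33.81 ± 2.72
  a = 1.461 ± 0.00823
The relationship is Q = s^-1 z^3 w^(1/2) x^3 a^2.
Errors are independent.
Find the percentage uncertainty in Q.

Q is a product of powers, so relative uncertainties combine in quadrature:
  (-1·δs/s)² = (-1×0.00896)² = 8.03e-05;  (3·δz/z)² = (3×0.0244)² = 0.00534;  (½·δw/w)² = (0.5×0.0138)² = 4.78e-05;  (3·δx/x)² = (3×0.0804)² = 0.0582;  (2·δa/a)² = (2×0.00563)² = 0.000127
δQ/Q = √(0.0638) = 0.253

25.3%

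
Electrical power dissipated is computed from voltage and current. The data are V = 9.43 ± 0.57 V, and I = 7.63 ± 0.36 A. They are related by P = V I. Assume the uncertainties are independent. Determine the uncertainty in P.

5.52 W

P is a product of powers, so relative uncertainties combine in quadrature:
  (1·δV/V)² = (1×0.0604)² = 0.00365;  (1·δI/I)² = (1×0.0472)² = 0.00223
δP/P = √(0.00588) = 0.0767
P = 72.0 W, so δP = 0.0767 × 72.0 = 5.52 W.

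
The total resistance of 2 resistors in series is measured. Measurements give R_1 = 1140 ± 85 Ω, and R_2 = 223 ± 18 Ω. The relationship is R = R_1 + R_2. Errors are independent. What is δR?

Absolute uncertainties add in quadrature for a linear combination:
  (δR_1)² = 7220;  (δR_2)² = 324
δR = √(7550) = 86.9 Ω

86.9 Ω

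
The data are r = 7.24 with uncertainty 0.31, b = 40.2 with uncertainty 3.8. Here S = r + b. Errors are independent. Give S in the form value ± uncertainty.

47.4 ± 3.81

Absolute uncertainties add in quadrature for a linear combination:
  (δr)² = 0.0961;  (δb)² = 14.4
δS = √(14.5) = 3.81
S = 47.4.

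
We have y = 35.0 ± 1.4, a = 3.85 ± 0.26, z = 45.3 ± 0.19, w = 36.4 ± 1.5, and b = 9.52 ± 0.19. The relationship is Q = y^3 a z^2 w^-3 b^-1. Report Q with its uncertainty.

Q is a product of powers, so relative uncertainties combine in quadrature:
  (3·δy/y)² = (3×0.0400)² = 0.0144;  (1·δa/a)² = (1×0.0675)² = 0.00456;  (2·δz/z)² = (2×0.00419)² = 7.04e-05;  (-3·δw/w)² = (-3×0.0412)² = 0.0153;  (-1·δb/b)² = (-1×0.0200)² = 0.000398
δQ/Q = √(0.0347) = 0.186
Q = 738, so δQ = 0.186 × 738 = 137.

738 ± 137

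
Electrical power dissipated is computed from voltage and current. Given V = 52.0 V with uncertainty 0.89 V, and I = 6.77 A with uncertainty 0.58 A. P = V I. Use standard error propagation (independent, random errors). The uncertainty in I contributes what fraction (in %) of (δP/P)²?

(δP/P)² = (1·δV/V)² + (1·δI/I)²
  V term: (1×0.0171)² = 0.000293
  I term: (1×0.0857)² = 0.00734
Total = 0.00763. Share from I = 0.00734/0.00763 = 0.962.

96.2%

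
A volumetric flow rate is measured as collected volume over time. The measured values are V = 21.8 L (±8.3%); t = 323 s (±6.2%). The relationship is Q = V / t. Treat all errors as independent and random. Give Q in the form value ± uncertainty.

Products/powers → add relative errors in quadrature, weighted by exponent:
  (1·δV/V)² = (1×0.0830)² = 0.00689;  (-1·δt/t)² = (-1×0.0620)² = 0.00384
δQ/Q = √(0.0107) = 0.104
Q = 0.0675 L/s, so δQ = 0.104 × 0.0675 = 0.00699 L/s.

0.0675 ± 0.00699 L/s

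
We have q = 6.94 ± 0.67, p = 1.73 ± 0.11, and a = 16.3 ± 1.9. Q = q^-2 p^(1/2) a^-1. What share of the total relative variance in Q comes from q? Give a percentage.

71.9%

(δQ/Q)² = (-2·δq/q)² + (½·δp/p)² + (-1·δa/a)²
  q term: (-2×0.0965)² = 0.0373
  p term: (0.5×0.0636)² = 0.00101
  a term: (-1×0.117)² = 0.0136
Total = 0.0519. Share from q = 0.0373/0.0519 = 0.719.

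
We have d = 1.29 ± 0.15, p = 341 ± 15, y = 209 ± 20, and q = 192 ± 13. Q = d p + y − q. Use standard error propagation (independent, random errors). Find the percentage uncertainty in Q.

Let w = d·p = 440. δw/w = √((1·δd/d)² + (1·δp/p)²) = √(0.0135 + 0.00193) = 0.124, so δw = 54.7.
Q = w + y − q: δQ = √(δw² + δy² + δq²) = √(2990 + 400 + 169) = 59.7
Q = 457, so δQ/Q = 59.7/457 = 0.131.

13.1%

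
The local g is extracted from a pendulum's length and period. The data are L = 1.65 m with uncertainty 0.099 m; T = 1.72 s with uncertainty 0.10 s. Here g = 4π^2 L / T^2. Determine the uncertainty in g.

2.88 m/s^2

Relative error in a monomial: (δg/g)² = Σ (nᵢ · δxᵢ/xᵢ)².
  (1·δL/L)² = (1×0.0600)² = 0.00360;  (-2·δT/T)² = (-2×0.0581)² = 0.0135
δg/g = √(0.0171) = 0.131
g = 22.0 m/s^2, so δg = 0.131 × 22.0 = 2.88 m/s^2.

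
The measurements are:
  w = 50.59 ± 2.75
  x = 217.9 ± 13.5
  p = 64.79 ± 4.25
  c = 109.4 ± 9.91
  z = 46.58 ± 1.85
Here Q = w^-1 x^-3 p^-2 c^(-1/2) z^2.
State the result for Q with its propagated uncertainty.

(9.441 ± 2.37) × 10^-11

Relative error in a monomial: (δQ/Q)² = Σ (nᵢ · δxᵢ/xᵢ)².
  (-1·δw/w)² = (-1×0.0544)² = 0.00295;  (-3·δx/x)² = (-3×0.0620)² = 0.0345;  (-2·δp/p)² = (-2×0.0656)² = 0.0172;  (−½·δc/c)² = (-0.5×0.0906)² = 0.00205;  (2·δz/z)² = (2×0.0397)² = 0.00631
δQ/Q = √(0.0631) = 0.251
Q = 9.441e-11, so δQ = 0.251 × 9.441e-11 = 2.37e-11.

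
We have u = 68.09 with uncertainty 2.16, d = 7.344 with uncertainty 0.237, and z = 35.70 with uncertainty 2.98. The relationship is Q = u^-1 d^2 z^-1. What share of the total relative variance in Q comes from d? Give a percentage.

34.3%

(δQ/Q)² = (-1·δu/u)² + (2·δd/d)² + (-1·δz/z)²
  u term: (-1×0.0317)² = 0.00101
  d term: (2×0.0323)² = 0.00417
  z term: (-1×0.0835)² = 0.00697
Total = 0.0121. Share from d = 0.00417/0.0121 = 0.343.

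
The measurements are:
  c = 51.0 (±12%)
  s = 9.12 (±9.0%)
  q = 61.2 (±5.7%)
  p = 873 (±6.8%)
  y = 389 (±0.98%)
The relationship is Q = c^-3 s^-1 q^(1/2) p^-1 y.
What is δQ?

Relative error in a monomial: (δQ/Q)² = Σ (nᵢ · δxᵢ/xᵢ)².
  (-3·δc/c)² = (-3×0.120)² = 0.130;  (-1·δs/s)² = (-1×0.0900)² = 0.00810;  (½·δq/q)² = (0.5×0.0570)² = 0.000812;  (-1·δp/p)² = (-1×0.0680)² = 0.00462;  (1·δy/y)² = (1×0.00980)² = 9.6e-05
δQ/Q = √(0.143) = 0.378
Q = 2.88e-06, so δQ = 0.378 × 2.88e-06 = 1.09e-06.

1.09e-06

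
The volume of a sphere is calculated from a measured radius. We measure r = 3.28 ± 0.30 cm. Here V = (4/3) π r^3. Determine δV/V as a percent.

27.4%

V ∝ r^3, so δV/V = |3| · δr/r = 3 × 0.0915 = 0.274.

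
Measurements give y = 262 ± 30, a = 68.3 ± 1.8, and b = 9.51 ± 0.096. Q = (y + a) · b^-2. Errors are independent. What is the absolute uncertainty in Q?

Let u = y + a = 330. δu = √(δy² + δa²) = √(900 + 3.24) = 30.1, so δu/u = 0.0910.
Q is then a monomial in u, b:
δQ/Q = √((δu/u)² + (-2·δb/b)²) = √(0.00828 + 0.000408) = 0.0932
Q = 3.65, so δQ = 0.0932 × 3.65 = 0.340.

0.340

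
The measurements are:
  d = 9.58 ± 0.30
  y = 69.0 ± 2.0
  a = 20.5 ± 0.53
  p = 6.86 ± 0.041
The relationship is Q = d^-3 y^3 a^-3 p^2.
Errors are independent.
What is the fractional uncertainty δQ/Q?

0.150

Relative error in a monomial: (δQ/Q)² = Σ (nᵢ · δxᵢ/xᵢ)².
  (-3·δd/d)² = (-3×0.0313)² = 0.00883;  (3·δy/y)² = (3×0.0290)² = 0.00756;  (-3·δa/a)² = (-3×0.0259)² = 0.00602;  (2·δp/p)² = (2×0.00598)² = 0.000143
δQ/Q = √(0.0225) = 0.150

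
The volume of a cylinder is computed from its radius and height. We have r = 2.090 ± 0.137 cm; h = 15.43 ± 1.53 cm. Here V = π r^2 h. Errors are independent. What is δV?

Relative error in a monomial: (δV/V)² = Σ (nᵢ · δxᵢ/xᵢ)².
  (2·δr/r)² = (2×0.0656)² = 0.0172;  (1·δh/h)² = (1×0.0992)² = 0.00983
δV/V = √(0.0270) = 0.164
V = 211.7 cm^3, so δV = 0.164 × 211.7 = 34.8 cm^3.

34.8 cm^3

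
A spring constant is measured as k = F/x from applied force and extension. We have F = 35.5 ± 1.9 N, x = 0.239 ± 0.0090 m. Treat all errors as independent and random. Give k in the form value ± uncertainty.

Each factor contributes (exponent × relative error)² to (δk/k)²:
  (1·δF/F)² = (1×0.0535)² = 0.00286;  (-1·δx/x)² = (-1×0.0377)² = 0.00142
δk/k = √(0.00428) = 0.0654
k = 149 N/m, so δk = 0.0654 × 149 = 9.72 N/m.

149 ± 9.72 N/m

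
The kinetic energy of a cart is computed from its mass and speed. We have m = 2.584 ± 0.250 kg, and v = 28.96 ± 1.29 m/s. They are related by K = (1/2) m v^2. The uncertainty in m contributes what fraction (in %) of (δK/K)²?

54.1%

(δK/K)² = (1·δm/m)² + (2·δv/v)²
  m term: (1×0.0967)² = 0.00936
  v term: (2×0.0445)² = 0.00794
Total = 0.0173. Share from m = 0.00936/0.0173 = 0.541.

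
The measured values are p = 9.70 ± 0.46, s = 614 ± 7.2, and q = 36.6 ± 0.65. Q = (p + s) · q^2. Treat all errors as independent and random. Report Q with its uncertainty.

(8.35 ± 0.312) × 10^5

Let u = p + s = 624. δu = √(δp² + δs²) = √(0.212 + 51.8) = 7.21, so δu/u = 0.0116.
Q is then a monomial in u, q:
δQ/Q = √((δu/u)² + (2·δq/q)²) = √(0.000134 + 0.00126) = 0.0374
Q = 8.35e+05, so δQ = 0.0374 × 8.35e+05 = 31200.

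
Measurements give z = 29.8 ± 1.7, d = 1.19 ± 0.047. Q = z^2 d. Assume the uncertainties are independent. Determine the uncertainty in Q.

128

Each factor contributes (exponent × relative error)² to (δQ/Q)²:
  (2·δz/z)² = (2×0.0570)² = 0.0130;  (1·δd/d)² = (1×0.0395)² = 0.00156
δQ/Q = √(0.0146) = 0.121
Q = 1060, so δQ = 0.121 × 1060 = 128.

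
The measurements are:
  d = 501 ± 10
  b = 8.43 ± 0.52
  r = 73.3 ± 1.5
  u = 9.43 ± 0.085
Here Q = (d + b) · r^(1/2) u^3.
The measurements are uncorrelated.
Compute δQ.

Let w = d + b = 509. δw = √(δd² + δb²) = √(100 + 0.270) = 10.0, so δw/w = 0.0197.
Q is then a monomial in w, r, u:
δQ/Q = √((δw/w)² + (½·δr/r)² + (3·δu/u)²) = √(0.000386 + 0.000105 + 0.000731) = 0.0350
Q = 3.66e+06, so δQ = 0.0350 × 3.66e+06 = 1.28e+05.

1.28e+05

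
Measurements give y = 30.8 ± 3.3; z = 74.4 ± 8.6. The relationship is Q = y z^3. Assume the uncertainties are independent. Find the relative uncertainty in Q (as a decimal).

0.363

Each factor contributes (exponent × relative error)² to (δQ/Q)²:
  (1·δy/y)² = (1×0.107)² = 0.0115;  (3·δz/z)² = (3×0.116)² = 0.120
δQ/Q = √(0.132) = 0.363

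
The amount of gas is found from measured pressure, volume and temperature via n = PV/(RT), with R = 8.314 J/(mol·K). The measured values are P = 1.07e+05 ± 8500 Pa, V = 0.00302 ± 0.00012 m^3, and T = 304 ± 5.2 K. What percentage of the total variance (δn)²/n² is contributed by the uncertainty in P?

(δn/n)² = (1·δP/P)² + (1·δV/V)² + (-1·δT/T)²
  P term: (1×0.0794)² = 0.00631
  V term: (1×0.0397)² = 0.00158
  T term: (-1×0.0171)² = 0.000293
Total = 0.00818. Share from P = 0.00631/0.00818 = 0.771.

77.1%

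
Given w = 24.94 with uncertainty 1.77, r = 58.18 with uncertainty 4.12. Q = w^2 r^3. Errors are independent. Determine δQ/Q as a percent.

Since Q is a product/quotient, work with relative uncertainties:
  (2·δw/w)² = (2×0.0710)² = 0.0201;  (3·δr/r)² = (3×0.0708)² = 0.0451
δQ/Q = √(0.0653) = 0.255

25.5%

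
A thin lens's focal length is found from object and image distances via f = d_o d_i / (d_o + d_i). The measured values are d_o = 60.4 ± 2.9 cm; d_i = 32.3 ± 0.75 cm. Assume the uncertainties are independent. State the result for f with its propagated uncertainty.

∂f/∂d_o = (d_i/(d_o+d_i))² = 0.121;  ∂f/∂d_i = (d_o/(d_o+d_i))² = 0.425
δf = √((∂f/∂d_o · δd_o)² + (∂f/∂d_i · δd_i)²) = √(0.124 + 0.101) = 0.475 cm
f = 21.0 cm.

21.0 ± 0.475 cm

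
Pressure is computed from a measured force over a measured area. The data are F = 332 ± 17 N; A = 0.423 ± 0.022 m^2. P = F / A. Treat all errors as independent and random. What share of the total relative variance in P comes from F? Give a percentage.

(δP/P)² = (1·δF/F)² + (-1·δA/A)²
  F term: (1×0.0512)² = 0.00262
  A term: (-1×0.0520)² = 0.00270
Total = 0.00533. Share from F = 0.00262/0.00533 = 0.492.

49.2%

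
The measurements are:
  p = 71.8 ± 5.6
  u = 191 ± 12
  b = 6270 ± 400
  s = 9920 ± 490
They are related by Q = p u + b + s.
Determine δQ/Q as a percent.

Let w = p·u = 13700. δw/w = √((1·δp/p)² + (1·δu/u)²) = √(0.00608 + 0.00395) = 0.100, so δw = 1370.
Q = w + b + s: δQ = √(δw² + δb² + δs²) = √(1.89e+06 + 1.6e+05 + 2.4e+05) = 1510
Q = 29900, so δQ/Q = 1510/29900 = 0.0506.

5.06%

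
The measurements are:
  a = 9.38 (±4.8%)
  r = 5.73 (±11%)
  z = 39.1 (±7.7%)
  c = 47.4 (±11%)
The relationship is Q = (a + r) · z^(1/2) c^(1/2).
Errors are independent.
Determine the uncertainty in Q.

Let u = a + r = 15.1. δu = √(δa² + δr²) = √(0.203 + 0.397) = 0.775, so δu/u = 0.0513.
Q is then a monomial in u, z, c:
δQ/Q = √((δu/u)² + (½·δz/z)² + (½·δc/c)²) = √(0.00263 + 0.00148 + 0.00302) = 0.0845
Q = 650, so δQ = 0.0845 × 650 = 54.9.

54.9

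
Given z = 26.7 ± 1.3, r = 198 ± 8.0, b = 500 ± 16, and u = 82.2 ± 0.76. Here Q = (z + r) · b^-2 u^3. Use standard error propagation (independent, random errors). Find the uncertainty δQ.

39.2

Let w = z + r = 225. δw = √(δz² + δr²) = √(1.69 + 64.0) = 8.10, so δw/w = 0.0361.
Q is then a monomial in w, b, u:
δQ/Q = √((δw/w)² + (-2·δb/b)² + (3·δu/u)²) = √(0.00130 + 0.00410 + 0.000769) = 0.0785
Q = 499, so δQ = 0.0785 × 499 = 39.2.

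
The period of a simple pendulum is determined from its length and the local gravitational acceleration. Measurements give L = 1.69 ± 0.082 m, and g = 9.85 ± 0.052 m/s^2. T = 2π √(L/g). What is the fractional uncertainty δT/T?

0.0244

For a monomial T ∝ L^(1/2), g^(-1/2), fractional errors add in quadrature:
  (½·δL/L)² = (0.5×0.0485)² = 0.000589;  (−½·δg/g)² = (-0.5×0.00528)² = 6.97e-06
δT/T = √(0.000596) = 0.0244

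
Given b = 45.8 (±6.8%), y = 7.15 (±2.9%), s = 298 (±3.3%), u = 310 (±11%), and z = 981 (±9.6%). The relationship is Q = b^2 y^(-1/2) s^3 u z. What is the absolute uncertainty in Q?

Products/powers → add relative errors in quadrature, weighted by exponent:
  (2·δb/b)² = (2×0.0680)² = 0.0185;  (−½·δy/y)² = (-0.5×0.0290)² = 0.000210;  (3·δs/s)² = (3×0.0330)² = 0.00980;  (1·δu/u)² = (1×0.110)² = 0.0121;  (1·δz/z)² = (1×0.0960)² = 0.00922
δQ/Q = √(0.0498) = 0.223
Q = 6.31e+15, so δQ = 0.223 × 6.31e+15 = 1.41e+15.

1.41e+15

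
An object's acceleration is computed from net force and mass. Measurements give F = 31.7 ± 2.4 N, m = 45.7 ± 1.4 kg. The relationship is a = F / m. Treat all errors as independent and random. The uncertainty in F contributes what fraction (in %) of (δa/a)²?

(δa/a)² = (1·δF/F)² + (-1·δm/m)²
  F term: (1×0.0757)² = 0.00573
  m term: (-1×0.0306)² = 0.000938
Total = 0.00667. Share from F = 0.00573/0.00667 = 0.859.

85.9%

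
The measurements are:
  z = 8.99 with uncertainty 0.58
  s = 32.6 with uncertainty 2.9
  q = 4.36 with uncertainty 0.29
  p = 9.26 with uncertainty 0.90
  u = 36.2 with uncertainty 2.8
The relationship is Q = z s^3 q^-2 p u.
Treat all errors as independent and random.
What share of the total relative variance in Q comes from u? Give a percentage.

(δQ/Q)² = (1·δz/z)² + (3·δs/s)² + (-2·δq/q)² + (1·δp/p)² + (1·δu/u)²
  z term: (1×0.0645)² = 0.00416
  s term: (3×0.0890)² = 0.0712
  q term: (-2×0.0665)² = 0.0177
  p term: (1×0.0972)² = 0.00945
  u term: (1×0.0773)² = 0.00598
Total = 0.109. Share from u = 0.00598/0.109 = 0.0551.

5.51%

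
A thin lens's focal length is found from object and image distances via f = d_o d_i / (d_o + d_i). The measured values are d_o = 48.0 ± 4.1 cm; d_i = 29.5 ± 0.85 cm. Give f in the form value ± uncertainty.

18.3 ± 0.678 cm

∂f/∂d_o = (d_i/(d_o+d_i))² = 0.145;  ∂f/∂d_i = (d_o/(d_o+d_i))² = 0.384
δf = √((∂f/∂d_o · δd_o)² + (∂f/∂d_i · δd_i)²) = √(0.353 + 0.106) = 0.678 cm
f = 18.3 cm.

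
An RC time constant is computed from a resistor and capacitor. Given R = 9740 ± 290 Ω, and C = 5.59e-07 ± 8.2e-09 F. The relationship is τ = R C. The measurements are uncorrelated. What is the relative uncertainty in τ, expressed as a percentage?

3.32%

Each factor contributes (exponent × relative error)² to (δτ/τ)²:
  (1·δR/R)² = (1×0.0298)² = 0.000886;  (1·δC/C)² = (1×0.0147)² = 0.000215
δτ/τ = √(0.00110) = 0.0332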